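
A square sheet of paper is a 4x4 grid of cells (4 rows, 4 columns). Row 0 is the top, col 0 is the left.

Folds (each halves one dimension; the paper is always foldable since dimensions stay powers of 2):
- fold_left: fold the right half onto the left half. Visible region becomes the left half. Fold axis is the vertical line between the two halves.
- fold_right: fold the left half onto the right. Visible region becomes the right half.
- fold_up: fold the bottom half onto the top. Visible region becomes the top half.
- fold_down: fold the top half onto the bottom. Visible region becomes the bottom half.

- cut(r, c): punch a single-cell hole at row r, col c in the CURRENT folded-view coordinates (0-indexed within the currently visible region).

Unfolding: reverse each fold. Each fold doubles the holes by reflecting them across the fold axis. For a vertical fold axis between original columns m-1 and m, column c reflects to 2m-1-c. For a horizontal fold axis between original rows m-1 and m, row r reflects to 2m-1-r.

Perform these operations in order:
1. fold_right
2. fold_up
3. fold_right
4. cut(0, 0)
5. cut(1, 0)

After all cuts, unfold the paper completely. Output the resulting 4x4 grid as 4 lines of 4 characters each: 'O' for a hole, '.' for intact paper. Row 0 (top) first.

Answer: OOOO
OOOO
OOOO
OOOO

Derivation:
Op 1 fold_right: fold axis v@2; visible region now rows[0,4) x cols[2,4) = 4x2
Op 2 fold_up: fold axis h@2; visible region now rows[0,2) x cols[2,4) = 2x2
Op 3 fold_right: fold axis v@3; visible region now rows[0,2) x cols[3,4) = 2x1
Op 4 cut(0, 0): punch at orig (0,3); cuts so far [(0, 3)]; region rows[0,2) x cols[3,4) = 2x1
Op 5 cut(1, 0): punch at orig (1,3); cuts so far [(0, 3), (1, 3)]; region rows[0,2) x cols[3,4) = 2x1
Unfold 1 (reflect across v@3): 4 holes -> [(0, 2), (0, 3), (1, 2), (1, 3)]
Unfold 2 (reflect across h@2): 8 holes -> [(0, 2), (0, 3), (1, 2), (1, 3), (2, 2), (2, 3), (3, 2), (3, 3)]
Unfold 3 (reflect across v@2): 16 holes -> [(0, 0), (0, 1), (0, 2), (0, 3), (1, 0), (1, 1), (1, 2), (1, 3), (2, 0), (2, 1), (2, 2), (2, 3), (3, 0), (3, 1), (3, 2), (3, 3)]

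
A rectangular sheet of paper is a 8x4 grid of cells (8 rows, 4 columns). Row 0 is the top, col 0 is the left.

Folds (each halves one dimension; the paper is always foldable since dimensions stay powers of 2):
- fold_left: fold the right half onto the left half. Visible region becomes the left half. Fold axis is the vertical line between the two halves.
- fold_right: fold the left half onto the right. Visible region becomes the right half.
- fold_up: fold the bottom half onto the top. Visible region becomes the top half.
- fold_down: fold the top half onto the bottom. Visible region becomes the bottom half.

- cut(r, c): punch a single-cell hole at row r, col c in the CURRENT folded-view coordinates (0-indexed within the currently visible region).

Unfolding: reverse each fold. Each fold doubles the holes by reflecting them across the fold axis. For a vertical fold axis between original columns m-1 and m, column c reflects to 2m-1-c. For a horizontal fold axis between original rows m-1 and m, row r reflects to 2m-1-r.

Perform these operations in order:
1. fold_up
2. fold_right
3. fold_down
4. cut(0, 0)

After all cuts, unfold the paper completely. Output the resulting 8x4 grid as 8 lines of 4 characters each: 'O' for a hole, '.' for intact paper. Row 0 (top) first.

Answer: ....
.OO.
.OO.
....
....
.OO.
.OO.
....

Derivation:
Op 1 fold_up: fold axis h@4; visible region now rows[0,4) x cols[0,4) = 4x4
Op 2 fold_right: fold axis v@2; visible region now rows[0,4) x cols[2,4) = 4x2
Op 3 fold_down: fold axis h@2; visible region now rows[2,4) x cols[2,4) = 2x2
Op 4 cut(0, 0): punch at orig (2,2); cuts so far [(2, 2)]; region rows[2,4) x cols[2,4) = 2x2
Unfold 1 (reflect across h@2): 2 holes -> [(1, 2), (2, 2)]
Unfold 2 (reflect across v@2): 4 holes -> [(1, 1), (1, 2), (2, 1), (2, 2)]
Unfold 3 (reflect across h@4): 8 holes -> [(1, 1), (1, 2), (2, 1), (2, 2), (5, 1), (5, 2), (6, 1), (6, 2)]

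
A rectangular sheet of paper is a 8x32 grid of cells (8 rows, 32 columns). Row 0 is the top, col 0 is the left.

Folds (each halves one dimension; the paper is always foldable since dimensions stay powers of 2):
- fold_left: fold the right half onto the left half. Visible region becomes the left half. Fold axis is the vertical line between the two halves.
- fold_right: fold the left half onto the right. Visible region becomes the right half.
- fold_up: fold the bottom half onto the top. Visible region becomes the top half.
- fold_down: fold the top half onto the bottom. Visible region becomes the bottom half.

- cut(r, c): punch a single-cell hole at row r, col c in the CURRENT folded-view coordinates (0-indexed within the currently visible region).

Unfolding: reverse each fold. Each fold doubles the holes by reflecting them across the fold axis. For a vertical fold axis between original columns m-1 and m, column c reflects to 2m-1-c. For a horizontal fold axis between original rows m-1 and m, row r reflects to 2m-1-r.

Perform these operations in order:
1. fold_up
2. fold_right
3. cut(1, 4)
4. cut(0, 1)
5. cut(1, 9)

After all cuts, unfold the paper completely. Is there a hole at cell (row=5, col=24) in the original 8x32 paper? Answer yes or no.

Op 1 fold_up: fold axis h@4; visible region now rows[0,4) x cols[0,32) = 4x32
Op 2 fold_right: fold axis v@16; visible region now rows[0,4) x cols[16,32) = 4x16
Op 3 cut(1, 4): punch at orig (1,20); cuts so far [(1, 20)]; region rows[0,4) x cols[16,32) = 4x16
Op 4 cut(0, 1): punch at orig (0,17); cuts so far [(0, 17), (1, 20)]; region rows[0,4) x cols[16,32) = 4x16
Op 5 cut(1, 9): punch at orig (1,25); cuts so far [(0, 17), (1, 20), (1, 25)]; region rows[0,4) x cols[16,32) = 4x16
Unfold 1 (reflect across v@16): 6 holes -> [(0, 14), (0, 17), (1, 6), (1, 11), (1, 20), (1, 25)]
Unfold 2 (reflect across h@4): 12 holes -> [(0, 14), (0, 17), (1, 6), (1, 11), (1, 20), (1, 25), (6, 6), (6, 11), (6, 20), (6, 25), (7, 14), (7, 17)]
Holes: [(0, 14), (0, 17), (1, 6), (1, 11), (1, 20), (1, 25), (6, 6), (6, 11), (6, 20), (6, 25), (7, 14), (7, 17)]

Answer: no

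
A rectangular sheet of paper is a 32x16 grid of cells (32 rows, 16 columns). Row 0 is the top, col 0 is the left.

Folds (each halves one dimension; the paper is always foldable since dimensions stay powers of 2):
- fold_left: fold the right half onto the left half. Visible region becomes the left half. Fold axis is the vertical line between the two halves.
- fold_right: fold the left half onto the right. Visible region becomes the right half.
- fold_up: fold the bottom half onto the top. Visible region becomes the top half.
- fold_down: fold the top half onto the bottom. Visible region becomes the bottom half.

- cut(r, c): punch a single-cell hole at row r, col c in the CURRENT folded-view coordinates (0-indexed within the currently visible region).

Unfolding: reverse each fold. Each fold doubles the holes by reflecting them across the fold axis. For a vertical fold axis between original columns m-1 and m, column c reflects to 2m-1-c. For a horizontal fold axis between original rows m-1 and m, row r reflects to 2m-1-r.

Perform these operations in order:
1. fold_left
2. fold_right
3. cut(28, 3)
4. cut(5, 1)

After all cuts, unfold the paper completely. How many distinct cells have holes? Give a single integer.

Op 1 fold_left: fold axis v@8; visible region now rows[0,32) x cols[0,8) = 32x8
Op 2 fold_right: fold axis v@4; visible region now rows[0,32) x cols[4,8) = 32x4
Op 3 cut(28, 3): punch at orig (28,7); cuts so far [(28, 7)]; region rows[0,32) x cols[4,8) = 32x4
Op 4 cut(5, 1): punch at orig (5,5); cuts so far [(5, 5), (28, 7)]; region rows[0,32) x cols[4,8) = 32x4
Unfold 1 (reflect across v@4): 4 holes -> [(5, 2), (5, 5), (28, 0), (28, 7)]
Unfold 2 (reflect across v@8): 8 holes -> [(5, 2), (5, 5), (5, 10), (5, 13), (28, 0), (28, 7), (28, 8), (28, 15)]

Answer: 8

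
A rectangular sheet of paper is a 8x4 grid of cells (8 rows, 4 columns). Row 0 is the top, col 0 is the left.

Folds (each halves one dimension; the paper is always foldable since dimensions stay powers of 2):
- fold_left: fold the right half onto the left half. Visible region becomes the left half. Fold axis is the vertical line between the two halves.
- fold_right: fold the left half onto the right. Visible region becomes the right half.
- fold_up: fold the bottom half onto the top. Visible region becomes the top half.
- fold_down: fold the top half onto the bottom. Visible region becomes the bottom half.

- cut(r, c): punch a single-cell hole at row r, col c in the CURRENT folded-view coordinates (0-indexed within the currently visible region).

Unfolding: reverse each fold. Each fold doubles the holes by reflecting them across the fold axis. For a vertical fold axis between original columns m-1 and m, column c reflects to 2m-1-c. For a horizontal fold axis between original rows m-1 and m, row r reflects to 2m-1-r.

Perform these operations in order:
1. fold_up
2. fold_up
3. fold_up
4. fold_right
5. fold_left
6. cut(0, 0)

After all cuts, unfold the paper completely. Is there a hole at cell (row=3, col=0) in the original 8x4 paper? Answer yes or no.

Answer: yes

Derivation:
Op 1 fold_up: fold axis h@4; visible region now rows[0,4) x cols[0,4) = 4x4
Op 2 fold_up: fold axis h@2; visible region now rows[0,2) x cols[0,4) = 2x4
Op 3 fold_up: fold axis h@1; visible region now rows[0,1) x cols[0,4) = 1x4
Op 4 fold_right: fold axis v@2; visible region now rows[0,1) x cols[2,4) = 1x2
Op 5 fold_left: fold axis v@3; visible region now rows[0,1) x cols[2,3) = 1x1
Op 6 cut(0, 0): punch at orig (0,2); cuts so far [(0, 2)]; region rows[0,1) x cols[2,3) = 1x1
Unfold 1 (reflect across v@3): 2 holes -> [(0, 2), (0, 3)]
Unfold 2 (reflect across v@2): 4 holes -> [(0, 0), (0, 1), (0, 2), (0, 3)]
Unfold 3 (reflect across h@1): 8 holes -> [(0, 0), (0, 1), (0, 2), (0, 3), (1, 0), (1, 1), (1, 2), (1, 3)]
Unfold 4 (reflect across h@2): 16 holes -> [(0, 0), (0, 1), (0, 2), (0, 3), (1, 0), (1, 1), (1, 2), (1, 3), (2, 0), (2, 1), (2, 2), (2, 3), (3, 0), (3, 1), (3, 2), (3, 3)]
Unfold 5 (reflect across h@4): 32 holes -> [(0, 0), (0, 1), (0, 2), (0, 3), (1, 0), (1, 1), (1, 2), (1, 3), (2, 0), (2, 1), (2, 2), (2, 3), (3, 0), (3, 1), (3, 2), (3, 3), (4, 0), (4, 1), (4, 2), (4, 3), (5, 0), (5, 1), (5, 2), (5, 3), (6, 0), (6, 1), (6, 2), (6, 3), (7, 0), (7, 1), (7, 2), (7, 3)]
Holes: [(0, 0), (0, 1), (0, 2), (0, 3), (1, 0), (1, 1), (1, 2), (1, 3), (2, 0), (2, 1), (2, 2), (2, 3), (3, 0), (3, 1), (3, 2), (3, 3), (4, 0), (4, 1), (4, 2), (4, 3), (5, 0), (5, 1), (5, 2), (5, 3), (6, 0), (6, 1), (6, 2), (6, 3), (7, 0), (7, 1), (7, 2), (7, 3)]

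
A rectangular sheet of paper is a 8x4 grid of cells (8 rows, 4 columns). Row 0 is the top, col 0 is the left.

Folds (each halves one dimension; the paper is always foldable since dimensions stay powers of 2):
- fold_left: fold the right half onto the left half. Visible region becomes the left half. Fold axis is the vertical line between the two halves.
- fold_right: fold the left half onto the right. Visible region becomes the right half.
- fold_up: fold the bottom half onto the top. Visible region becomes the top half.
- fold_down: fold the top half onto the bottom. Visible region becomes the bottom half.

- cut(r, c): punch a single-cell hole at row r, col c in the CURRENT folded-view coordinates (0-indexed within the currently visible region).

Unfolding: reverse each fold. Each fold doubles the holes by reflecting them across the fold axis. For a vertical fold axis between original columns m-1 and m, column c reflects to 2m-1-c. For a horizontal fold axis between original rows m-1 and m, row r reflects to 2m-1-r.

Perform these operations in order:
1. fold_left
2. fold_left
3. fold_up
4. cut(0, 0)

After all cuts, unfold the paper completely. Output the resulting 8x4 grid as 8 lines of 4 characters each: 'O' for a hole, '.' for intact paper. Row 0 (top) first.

Answer: OOOO
....
....
....
....
....
....
OOOO

Derivation:
Op 1 fold_left: fold axis v@2; visible region now rows[0,8) x cols[0,2) = 8x2
Op 2 fold_left: fold axis v@1; visible region now rows[0,8) x cols[0,1) = 8x1
Op 3 fold_up: fold axis h@4; visible region now rows[0,4) x cols[0,1) = 4x1
Op 4 cut(0, 0): punch at orig (0,0); cuts so far [(0, 0)]; region rows[0,4) x cols[0,1) = 4x1
Unfold 1 (reflect across h@4): 2 holes -> [(0, 0), (7, 0)]
Unfold 2 (reflect across v@1): 4 holes -> [(0, 0), (0, 1), (7, 0), (7, 1)]
Unfold 3 (reflect across v@2): 8 holes -> [(0, 0), (0, 1), (0, 2), (0, 3), (7, 0), (7, 1), (7, 2), (7, 3)]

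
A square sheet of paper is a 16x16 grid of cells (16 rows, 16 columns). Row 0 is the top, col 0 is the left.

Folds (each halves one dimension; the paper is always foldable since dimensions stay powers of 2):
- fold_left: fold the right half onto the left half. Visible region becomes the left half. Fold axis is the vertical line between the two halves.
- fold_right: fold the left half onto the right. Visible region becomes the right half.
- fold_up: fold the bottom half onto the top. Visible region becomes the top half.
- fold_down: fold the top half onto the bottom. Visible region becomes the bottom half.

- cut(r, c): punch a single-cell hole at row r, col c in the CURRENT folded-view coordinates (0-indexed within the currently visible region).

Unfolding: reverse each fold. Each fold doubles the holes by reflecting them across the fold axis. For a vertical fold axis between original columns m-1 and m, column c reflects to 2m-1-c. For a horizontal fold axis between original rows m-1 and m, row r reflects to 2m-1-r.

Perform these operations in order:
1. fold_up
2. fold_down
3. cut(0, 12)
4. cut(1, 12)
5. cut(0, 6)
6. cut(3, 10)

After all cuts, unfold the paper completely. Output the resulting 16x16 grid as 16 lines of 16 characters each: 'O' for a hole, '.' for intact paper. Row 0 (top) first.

Answer: ..........O.....
................
............O...
......O.....O...
......O.....O...
............O...
................
..........O.....
..........O.....
................
............O...
......O.....O...
......O.....O...
............O...
................
..........O.....

Derivation:
Op 1 fold_up: fold axis h@8; visible region now rows[0,8) x cols[0,16) = 8x16
Op 2 fold_down: fold axis h@4; visible region now rows[4,8) x cols[0,16) = 4x16
Op 3 cut(0, 12): punch at orig (4,12); cuts so far [(4, 12)]; region rows[4,8) x cols[0,16) = 4x16
Op 4 cut(1, 12): punch at orig (5,12); cuts so far [(4, 12), (5, 12)]; region rows[4,8) x cols[0,16) = 4x16
Op 5 cut(0, 6): punch at orig (4,6); cuts so far [(4, 6), (4, 12), (5, 12)]; region rows[4,8) x cols[0,16) = 4x16
Op 6 cut(3, 10): punch at orig (7,10); cuts so far [(4, 6), (4, 12), (5, 12), (7, 10)]; region rows[4,8) x cols[0,16) = 4x16
Unfold 1 (reflect across h@4): 8 holes -> [(0, 10), (2, 12), (3, 6), (3, 12), (4, 6), (4, 12), (5, 12), (7, 10)]
Unfold 2 (reflect across h@8): 16 holes -> [(0, 10), (2, 12), (3, 6), (3, 12), (4, 6), (4, 12), (5, 12), (7, 10), (8, 10), (10, 12), (11, 6), (11, 12), (12, 6), (12, 12), (13, 12), (15, 10)]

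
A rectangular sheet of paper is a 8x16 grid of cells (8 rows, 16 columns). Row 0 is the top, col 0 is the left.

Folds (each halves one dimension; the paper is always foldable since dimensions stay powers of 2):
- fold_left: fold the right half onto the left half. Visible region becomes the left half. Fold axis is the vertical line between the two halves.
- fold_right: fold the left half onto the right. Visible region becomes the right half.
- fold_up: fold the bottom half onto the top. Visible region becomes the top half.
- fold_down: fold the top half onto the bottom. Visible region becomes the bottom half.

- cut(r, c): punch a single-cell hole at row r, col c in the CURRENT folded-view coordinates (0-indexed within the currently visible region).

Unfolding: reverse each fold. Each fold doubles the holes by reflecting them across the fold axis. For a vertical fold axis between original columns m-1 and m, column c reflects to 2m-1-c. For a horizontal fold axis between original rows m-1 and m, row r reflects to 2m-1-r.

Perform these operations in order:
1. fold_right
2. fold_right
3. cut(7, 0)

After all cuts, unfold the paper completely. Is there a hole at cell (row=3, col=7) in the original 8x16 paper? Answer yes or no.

Op 1 fold_right: fold axis v@8; visible region now rows[0,8) x cols[8,16) = 8x8
Op 2 fold_right: fold axis v@12; visible region now rows[0,8) x cols[12,16) = 8x4
Op 3 cut(7, 0): punch at orig (7,12); cuts so far [(7, 12)]; region rows[0,8) x cols[12,16) = 8x4
Unfold 1 (reflect across v@12): 2 holes -> [(7, 11), (7, 12)]
Unfold 2 (reflect across v@8): 4 holes -> [(7, 3), (7, 4), (7, 11), (7, 12)]
Holes: [(7, 3), (7, 4), (7, 11), (7, 12)]

Answer: no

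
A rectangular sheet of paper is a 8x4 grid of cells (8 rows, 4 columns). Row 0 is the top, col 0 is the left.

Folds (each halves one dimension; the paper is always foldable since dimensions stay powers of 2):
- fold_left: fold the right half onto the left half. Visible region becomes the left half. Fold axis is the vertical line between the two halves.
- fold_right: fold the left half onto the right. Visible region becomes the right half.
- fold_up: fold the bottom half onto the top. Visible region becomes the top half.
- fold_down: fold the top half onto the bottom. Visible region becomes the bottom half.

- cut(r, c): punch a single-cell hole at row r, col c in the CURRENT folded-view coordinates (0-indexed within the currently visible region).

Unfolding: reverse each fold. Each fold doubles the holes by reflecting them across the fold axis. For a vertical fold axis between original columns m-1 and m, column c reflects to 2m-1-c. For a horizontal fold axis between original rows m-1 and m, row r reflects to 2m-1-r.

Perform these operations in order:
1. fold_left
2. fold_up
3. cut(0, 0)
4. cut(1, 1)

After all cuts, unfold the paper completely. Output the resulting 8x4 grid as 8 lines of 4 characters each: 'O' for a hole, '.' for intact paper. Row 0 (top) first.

Answer: O..O
.OO.
....
....
....
....
.OO.
O..O

Derivation:
Op 1 fold_left: fold axis v@2; visible region now rows[0,8) x cols[0,2) = 8x2
Op 2 fold_up: fold axis h@4; visible region now rows[0,4) x cols[0,2) = 4x2
Op 3 cut(0, 0): punch at orig (0,0); cuts so far [(0, 0)]; region rows[0,4) x cols[0,2) = 4x2
Op 4 cut(1, 1): punch at orig (1,1); cuts so far [(0, 0), (1, 1)]; region rows[0,4) x cols[0,2) = 4x2
Unfold 1 (reflect across h@4): 4 holes -> [(0, 0), (1, 1), (6, 1), (7, 0)]
Unfold 2 (reflect across v@2): 8 holes -> [(0, 0), (0, 3), (1, 1), (1, 2), (6, 1), (6, 2), (7, 0), (7, 3)]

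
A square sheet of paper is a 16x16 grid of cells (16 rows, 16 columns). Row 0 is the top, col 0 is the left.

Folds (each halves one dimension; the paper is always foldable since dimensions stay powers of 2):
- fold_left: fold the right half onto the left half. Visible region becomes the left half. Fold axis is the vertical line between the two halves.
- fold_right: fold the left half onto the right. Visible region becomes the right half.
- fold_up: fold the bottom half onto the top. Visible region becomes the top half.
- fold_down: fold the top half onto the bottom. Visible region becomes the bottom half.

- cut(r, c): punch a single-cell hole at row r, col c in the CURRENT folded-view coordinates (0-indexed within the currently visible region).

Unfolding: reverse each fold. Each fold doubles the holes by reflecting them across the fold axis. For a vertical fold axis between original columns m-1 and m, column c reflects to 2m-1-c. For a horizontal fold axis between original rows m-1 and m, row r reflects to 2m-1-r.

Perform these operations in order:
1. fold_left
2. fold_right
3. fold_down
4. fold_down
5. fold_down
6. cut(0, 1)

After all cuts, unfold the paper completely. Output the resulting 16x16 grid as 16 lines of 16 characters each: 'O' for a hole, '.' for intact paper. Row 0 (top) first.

Op 1 fold_left: fold axis v@8; visible region now rows[0,16) x cols[0,8) = 16x8
Op 2 fold_right: fold axis v@4; visible region now rows[0,16) x cols[4,8) = 16x4
Op 3 fold_down: fold axis h@8; visible region now rows[8,16) x cols[4,8) = 8x4
Op 4 fold_down: fold axis h@12; visible region now rows[12,16) x cols[4,8) = 4x4
Op 5 fold_down: fold axis h@14; visible region now rows[14,16) x cols[4,8) = 2x4
Op 6 cut(0, 1): punch at orig (14,5); cuts so far [(14, 5)]; region rows[14,16) x cols[4,8) = 2x4
Unfold 1 (reflect across h@14): 2 holes -> [(13, 5), (14, 5)]
Unfold 2 (reflect across h@12): 4 holes -> [(9, 5), (10, 5), (13, 5), (14, 5)]
Unfold 3 (reflect across h@8): 8 holes -> [(1, 5), (2, 5), (5, 5), (6, 5), (9, 5), (10, 5), (13, 5), (14, 5)]
Unfold 4 (reflect across v@4): 16 holes -> [(1, 2), (1, 5), (2, 2), (2, 5), (5, 2), (5, 5), (6, 2), (6, 5), (9, 2), (9, 5), (10, 2), (10, 5), (13, 2), (13, 5), (14, 2), (14, 5)]
Unfold 5 (reflect across v@8): 32 holes -> [(1, 2), (1, 5), (1, 10), (1, 13), (2, 2), (2, 5), (2, 10), (2, 13), (5, 2), (5, 5), (5, 10), (5, 13), (6, 2), (6, 5), (6, 10), (6, 13), (9, 2), (9, 5), (9, 10), (9, 13), (10, 2), (10, 5), (10, 10), (10, 13), (13, 2), (13, 5), (13, 10), (13, 13), (14, 2), (14, 5), (14, 10), (14, 13)]

Answer: ................
..O..O....O..O..
..O..O....O..O..
................
................
..O..O....O..O..
..O..O....O..O..
................
................
..O..O....O..O..
..O..O....O..O..
................
................
..O..O....O..O..
..O..O....O..O..
................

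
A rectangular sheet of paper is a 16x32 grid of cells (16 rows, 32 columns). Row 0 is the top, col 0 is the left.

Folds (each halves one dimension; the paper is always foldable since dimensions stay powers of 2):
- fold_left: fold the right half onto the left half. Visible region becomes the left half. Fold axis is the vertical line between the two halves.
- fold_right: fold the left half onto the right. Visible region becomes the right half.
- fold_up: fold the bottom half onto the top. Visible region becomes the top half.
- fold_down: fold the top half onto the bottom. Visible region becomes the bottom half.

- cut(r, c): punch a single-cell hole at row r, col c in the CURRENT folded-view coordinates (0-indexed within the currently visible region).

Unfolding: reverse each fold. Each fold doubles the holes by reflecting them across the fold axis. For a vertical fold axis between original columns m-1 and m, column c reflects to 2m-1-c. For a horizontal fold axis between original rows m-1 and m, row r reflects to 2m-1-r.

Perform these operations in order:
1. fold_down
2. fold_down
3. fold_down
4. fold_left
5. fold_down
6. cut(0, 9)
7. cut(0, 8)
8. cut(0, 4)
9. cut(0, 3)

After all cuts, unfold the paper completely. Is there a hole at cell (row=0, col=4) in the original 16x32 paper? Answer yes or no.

Op 1 fold_down: fold axis h@8; visible region now rows[8,16) x cols[0,32) = 8x32
Op 2 fold_down: fold axis h@12; visible region now rows[12,16) x cols[0,32) = 4x32
Op 3 fold_down: fold axis h@14; visible region now rows[14,16) x cols[0,32) = 2x32
Op 4 fold_left: fold axis v@16; visible region now rows[14,16) x cols[0,16) = 2x16
Op 5 fold_down: fold axis h@15; visible region now rows[15,16) x cols[0,16) = 1x16
Op 6 cut(0, 9): punch at orig (15,9); cuts so far [(15, 9)]; region rows[15,16) x cols[0,16) = 1x16
Op 7 cut(0, 8): punch at orig (15,8); cuts so far [(15, 8), (15, 9)]; region rows[15,16) x cols[0,16) = 1x16
Op 8 cut(0, 4): punch at orig (15,4); cuts so far [(15, 4), (15, 8), (15, 9)]; region rows[15,16) x cols[0,16) = 1x16
Op 9 cut(0, 3): punch at orig (15,3); cuts so far [(15, 3), (15, 4), (15, 8), (15, 9)]; region rows[15,16) x cols[0,16) = 1x16
Unfold 1 (reflect across h@15): 8 holes -> [(14, 3), (14, 4), (14, 8), (14, 9), (15, 3), (15, 4), (15, 8), (15, 9)]
Unfold 2 (reflect across v@16): 16 holes -> [(14, 3), (14, 4), (14, 8), (14, 9), (14, 22), (14, 23), (14, 27), (14, 28), (15, 3), (15, 4), (15, 8), (15, 9), (15, 22), (15, 23), (15, 27), (15, 28)]
Unfold 3 (reflect across h@14): 32 holes -> [(12, 3), (12, 4), (12, 8), (12, 9), (12, 22), (12, 23), (12, 27), (12, 28), (13, 3), (13, 4), (13, 8), (13, 9), (13, 22), (13, 23), (13, 27), (13, 28), (14, 3), (14, 4), (14, 8), (14, 9), (14, 22), (14, 23), (14, 27), (14, 28), (15, 3), (15, 4), (15, 8), (15, 9), (15, 22), (15, 23), (15, 27), (15, 28)]
Unfold 4 (reflect across h@12): 64 holes -> [(8, 3), (8, 4), (8, 8), (8, 9), (8, 22), (8, 23), (8, 27), (8, 28), (9, 3), (9, 4), (9, 8), (9, 9), (9, 22), (9, 23), (9, 27), (9, 28), (10, 3), (10, 4), (10, 8), (10, 9), (10, 22), (10, 23), (10, 27), (10, 28), (11, 3), (11, 4), (11, 8), (11, 9), (11, 22), (11, 23), (11, 27), (11, 28), (12, 3), (12, 4), (12, 8), (12, 9), (12, 22), (12, 23), (12, 27), (12, 28), (13, 3), (13, 4), (13, 8), (13, 9), (13, 22), (13, 23), (13, 27), (13, 28), (14, 3), (14, 4), (14, 8), (14, 9), (14, 22), (14, 23), (14, 27), (14, 28), (15, 3), (15, 4), (15, 8), (15, 9), (15, 22), (15, 23), (15, 27), (15, 28)]
Unfold 5 (reflect across h@8): 128 holes -> [(0, 3), (0, 4), (0, 8), (0, 9), (0, 22), (0, 23), (0, 27), (0, 28), (1, 3), (1, 4), (1, 8), (1, 9), (1, 22), (1, 23), (1, 27), (1, 28), (2, 3), (2, 4), (2, 8), (2, 9), (2, 22), (2, 23), (2, 27), (2, 28), (3, 3), (3, 4), (3, 8), (3, 9), (3, 22), (3, 23), (3, 27), (3, 28), (4, 3), (4, 4), (4, 8), (4, 9), (4, 22), (4, 23), (4, 27), (4, 28), (5, 3), (5, 4), (5, 8), (5, 9), (5, 22), (5, 23), (5, 27), (5, 28), (6, 3), (6, 4), (6, 8), (6, 9), (6, 22), (6, 23), (6, 27), (6, 28), (7, 3), (7, 4), (7, 8), (7, 9), (7, 22), (7, 23), (7, 27), (7, 28), (8, 3), (8, 4), (8, 8), (8, 9), (8, 22), (8, 23), (8, 27), (8, 28), (9, 3), (9, 4), (9, 8), (9, 9), (9, 22), (9, 23), (9, 27), (9, 28), (10, 3), (10, 4), (10, 8), (10, 9), (10, 22), (10, 23), (10, 27), (10, 28), (11, 3), (11, 4), (11, 8), (11, 9), (11, 22), (11, 23), (11, 27), (11, 28), (12, 3), (12, 4), (12, 8), (12, 9), (12, 22), (12, 23), (12, 27), (12, 28), (13, 3), (13, 4), (13, 8), (13, 9), (13, 22), (13, 23), (13, 27), (13, 28), (14, 3), (14, 4), (14, 8), (14, 9), (14, 22), (14, 23), (14, 27), (14, 28), (15, 3), (15, 4), (15, 8), (15, 9), (15, 22), (15, 23), (15, 27), (15, 28)]
Holes: [(0, 3), (0, 4), (0, 8), (0, 9), (0, 22), (0, 23), (0, 27), (0, 28), (1, 3), (1, 4), (1, 8), (1, 9), (1, 22), (1, 23), (1, 27), (1, 28), (2, 3), (2, 4), (2, 8), (2, 9), (2, 22), (2, 23), (2, 27), (2, 28), (3, 3), (3, 4), (3, 8), (3, 9), (3, 22), (3, 23), (3, 27), (3, 28), (4, 3), (4, 4), (4, 8), (4, 9), (4, 22), (4, 23), (4, 27), (4, 28), (5, 3), (5, 4), (5, 8), (5, 9), (5, 22), (5, 23), (5, 27), (5, 28), (6, 3), (6, 4), (6, 8), (6, 9), (6, 22), (6, 23), (6, 27), (6, 28), (7, 3), (7, 4), (7, 8), (7, 9), (7, 22), (7, 23), (7, 27), (7, 28), (8, 3), (8, 4), (8, 8), (8, 9), (8, 22), (8, 23), (8, 27), (8, 28), (9, 3), (9, 4), (9, 8), (9, 9), (9, 22), (9, 23), (9, 27), (9, 28), (10, 3), (10, 4), (10, 8), (10, 9), (10, 22), (10, 23), (10, 27), (10, 28), (11, 3), (11, 4), (11, 8), (11, 9), (11, 22), (11, 23), (11, 27), (11, 28), (12, 3), (12, 4), (12, 8), (12, 9), (12, 22), (12, 23), (12, 27), (12, 28), (13, 3), (13, 4), (13, 8), (13, 9), (13, 22), (13, 23), (13, 27), (13, 28), (14, 3), (14, 4), (14, 8), (14, 9), (14, 22), (14, 23), (14, 27), (14, 28), (15, 3), (15, 4), (15, 8), (15, 9), (15, 22), (15, 23), (15, 27), (15, 28)]

Answer: yes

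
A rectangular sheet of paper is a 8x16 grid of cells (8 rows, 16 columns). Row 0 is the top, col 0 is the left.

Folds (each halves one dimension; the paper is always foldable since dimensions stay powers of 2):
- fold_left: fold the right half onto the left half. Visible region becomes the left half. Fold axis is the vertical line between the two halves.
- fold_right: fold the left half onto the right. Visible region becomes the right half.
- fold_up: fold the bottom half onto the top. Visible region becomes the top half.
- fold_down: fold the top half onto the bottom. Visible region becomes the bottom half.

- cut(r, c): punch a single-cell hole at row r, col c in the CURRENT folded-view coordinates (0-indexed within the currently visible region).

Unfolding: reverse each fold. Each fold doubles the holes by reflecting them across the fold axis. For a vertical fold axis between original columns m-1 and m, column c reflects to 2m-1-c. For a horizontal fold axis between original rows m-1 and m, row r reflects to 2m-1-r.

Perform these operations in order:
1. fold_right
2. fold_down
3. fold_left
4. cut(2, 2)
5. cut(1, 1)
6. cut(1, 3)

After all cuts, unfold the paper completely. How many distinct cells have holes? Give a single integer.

Op 1 fold_right: fold axis v@8; visible region now rows[0,8) x cols[8,16) = 8x8
Op 2 fold_down: fold axis h@4; visible region now rows[4,8) x cols[8,16) = 4x8
Op 3 fold_left: fold axis v@12; visible region now rows[4,8) x cols[8,12) = 4x4
Op 4 cut(2, 2): punch at orig (6,10); cuts so far [(6, 10)]; region rows[4,8) x cols[8,12) = 4x4
Op 5 cut(1, 1): punch at orig (5,9); cuts so far [(5, 9), (6, 10)]; region rows[4,8) x cols[8,12) = 4x4
Op 6 cut(1, 3): punch at orig (5,11); cuts so far [(5, 9), (5, 11), (6, 10)]; region rows[4,8) x cols[8,12) = 4x4
Unfold 1 (reflect across v@12): 6 holes -> [(5, 9), (5, 11), (5, 12), (5, 14), (6, 10), (6, 13)]
Unfold 2 (reflect across h@4): 12 holes -> [(1, 10), (1, 13), (2, 9), (2, 11), (2, 12), (2, 14), (5, 9), (5, 11), (5, 12), (5, 14), (6, 10), (6, 13)]
Unfold 3 (reflect across v@8): 24 holes -> [(1, 2), (1, 5), (1, 10), (1, 13), (2, 1), (2, 3), (2, 4), (2, 6), (2, 9), (2, 11), (2, 12), (2, 14), (5, 1), (5, 3), (5, 4), (5, 6), (5, 9), (5, 11), (5, 12), (5, 14), (6, 2), (6, 5), (6, 10), (6, 13)]

Answer: 24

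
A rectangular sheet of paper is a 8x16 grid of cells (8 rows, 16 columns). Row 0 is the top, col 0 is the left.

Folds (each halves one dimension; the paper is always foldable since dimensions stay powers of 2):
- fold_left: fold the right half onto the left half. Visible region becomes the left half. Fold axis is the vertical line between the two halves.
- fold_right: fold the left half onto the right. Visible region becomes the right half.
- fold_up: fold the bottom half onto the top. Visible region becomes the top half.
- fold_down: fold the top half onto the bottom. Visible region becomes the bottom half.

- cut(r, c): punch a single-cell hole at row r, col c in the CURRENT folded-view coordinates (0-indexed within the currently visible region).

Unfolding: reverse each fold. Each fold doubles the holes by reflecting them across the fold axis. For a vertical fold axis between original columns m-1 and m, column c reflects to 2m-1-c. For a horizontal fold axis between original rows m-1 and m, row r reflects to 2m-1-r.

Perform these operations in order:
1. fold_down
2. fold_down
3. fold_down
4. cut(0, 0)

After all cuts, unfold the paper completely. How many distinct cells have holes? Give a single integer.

Answer: 8

Derivation:
Op 1 fold_down: fold axis h@4; visible region now rows[4,8) x cols[0,16) = 4x16
Op 2 fold_down: fold axis h@6; visible region now rows[6,8) x cols[0,16) = 2x16
Op 3 fold_down: fold axis h@7; visible region now rows[7,8) x cols[0,16) = 1x16
Op 4 cut(0, 0): punch at orig (7,0); cuts so far [(7, 0)]; region rows[7,8) x cols[0,16) = 1x16
Unfold 1 (reflect across h@7): 2 holes -> [(6, 0), (7, 0)]
Unfold 2 (reflect across h@6): 4 holes -> [(4, 0), (5, 0), (6, 0), (7, 0)]
Unfold 3 (reflect across h@4): 8 holes -> [(0, 0), (1, 0), (2, 0), (3, 0), (4, 0), (5, 0), (6, 0), (7, 0)]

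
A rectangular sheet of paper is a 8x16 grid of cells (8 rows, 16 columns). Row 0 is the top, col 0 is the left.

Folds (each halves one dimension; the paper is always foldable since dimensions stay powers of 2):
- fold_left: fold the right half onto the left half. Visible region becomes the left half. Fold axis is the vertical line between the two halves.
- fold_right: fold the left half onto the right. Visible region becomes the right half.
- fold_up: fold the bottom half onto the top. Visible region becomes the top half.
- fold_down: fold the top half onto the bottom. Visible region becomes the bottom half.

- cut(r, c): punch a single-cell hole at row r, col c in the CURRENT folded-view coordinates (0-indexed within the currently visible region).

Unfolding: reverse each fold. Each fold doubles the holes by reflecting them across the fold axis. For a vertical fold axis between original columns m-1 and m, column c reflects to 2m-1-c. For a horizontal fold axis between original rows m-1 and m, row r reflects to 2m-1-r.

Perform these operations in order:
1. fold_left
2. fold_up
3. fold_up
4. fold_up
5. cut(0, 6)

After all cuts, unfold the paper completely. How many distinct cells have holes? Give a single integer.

Op 1 fold_left: fold axis v@8; visible region now rows[0,8) x cols[0,8) = 8x8
Op 2 fold_up: fold axis h@4; visible region now rows[0,4) x cols[0,8) = 4x8
Op 3 fold_up: fold axis h@2; visible region now rows[0,2) x cols[0,8) = 2x8
Op 4 fold_up: fold axis h@1; visible region now rows[0,1) x cols[0,8) = 1x8
Op 5 cut(0, 6): punch at orig (0,6); cuts so far [(0, 6)]; region rows[0,1) x cols[0,8) = 1x8
Unfold 1 (reflect across h@1): 2 holes -> [(0, 6), (1, 6)]
Unfold 2 (reflect across h@2): 4 holes -> [(0, 6), (1, 6), (2, 6), (3, 6)]
Unfold 3 (reflect across h@4): 8 holes -> [(0, 6), (1, 6), (2, 6), (3, 6), (4, 6), (5, 6), (6, 6), (7, 6)]
Unfold 4 (reflect across v@8): 16 holes -> [(0, 6), (0, 9), (1, 6), (1, 9), (2, 6), (2, 9), (3, 6), (3, 9), (4, 6), (4, 9), (5, 6), (5, 9), (6, 6), (6, 9), (7, 6), (7, 9)]

Answer: 16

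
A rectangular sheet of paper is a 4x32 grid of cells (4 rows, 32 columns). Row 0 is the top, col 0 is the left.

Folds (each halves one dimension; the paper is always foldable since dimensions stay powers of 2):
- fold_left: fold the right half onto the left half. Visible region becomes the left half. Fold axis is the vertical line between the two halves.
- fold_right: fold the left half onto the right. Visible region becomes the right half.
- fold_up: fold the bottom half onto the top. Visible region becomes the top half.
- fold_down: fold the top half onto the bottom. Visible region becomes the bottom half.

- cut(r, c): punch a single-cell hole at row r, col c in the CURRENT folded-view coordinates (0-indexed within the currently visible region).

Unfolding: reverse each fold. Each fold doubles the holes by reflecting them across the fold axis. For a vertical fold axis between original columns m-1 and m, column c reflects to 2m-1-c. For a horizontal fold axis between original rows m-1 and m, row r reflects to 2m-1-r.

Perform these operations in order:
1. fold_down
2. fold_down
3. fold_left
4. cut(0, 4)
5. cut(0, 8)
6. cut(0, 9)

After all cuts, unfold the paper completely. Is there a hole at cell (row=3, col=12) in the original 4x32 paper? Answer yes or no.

Answer: no

Derivation:
Op 1 fold_down: fold axis h@2; visible region now rows[2,4) x cols[0,32) = 2x32
Op 2 fold_down: fold axis h@3; visible region now rows[3,4) x cols[0,32) = 1x32
Op 3 fold_left: fold axis v@16; visible region now rows[3,4) x cols[0,16) = 1x16
Op 4 cut(0, 4): punch at orig (3,4); cuts so far [(3, 4)]; region rows[3,4) x cols[0,16) = 1x16
Op 5 cut(0, 8): punch at orig (3,8); cuts so far [(3, 4), (3, 8)]; region rows[3,4) x cols[0,16) = 1x16
Op 6 cut(0, 9): punch at orig (3,9); cuts so far [(3, 4), (3, 8), (3, 9)]; region rows[3,4) x cols[0,16) = 1x16
Unfold 1 (reflect across v@16): 6 holes -> [(3, 4), (3, 8), (3, 9), (3, 22), (3, 23), (3, 27)]
Unfold 2 (reflect across h@3): 12 holes -> [(2, 4), (2, 8), (2, 9), (2, 22), (2, 23), (2, 27), (3, 4), (3, 8), (3, 9), (3, 22), (3, 23), (3, 27)]
Unfold 3 (reflect across h@2): 24 holes -> [(0, 4), (0, 8), (0, 9), (0, 22), (0, 23), (0, 27), (1, 4), (1, 8), (1, 9), (1, 22), (1, 23), (1, 27), (2, 4), (2, 8), (2, 9), (2, 22), (2, 23), (2, 27), (3, 4), (3, 8), (3, 9), (3, 22), (3, 23), (3, 27)]
Holes: [(0, 4), (0, 8), (0, 9), (0, 22), (0, 23), (0, 27), (1, 4), (1, 8), (1, 9), (1, 22), (1, 23), (1, 27), (2, 4), (2, 8), (2, 9), (2, 22), (2, 23), (2, 27), (3, 4), (3, 8), (3, 9), (3, 22), (3, 23), (3, 27)]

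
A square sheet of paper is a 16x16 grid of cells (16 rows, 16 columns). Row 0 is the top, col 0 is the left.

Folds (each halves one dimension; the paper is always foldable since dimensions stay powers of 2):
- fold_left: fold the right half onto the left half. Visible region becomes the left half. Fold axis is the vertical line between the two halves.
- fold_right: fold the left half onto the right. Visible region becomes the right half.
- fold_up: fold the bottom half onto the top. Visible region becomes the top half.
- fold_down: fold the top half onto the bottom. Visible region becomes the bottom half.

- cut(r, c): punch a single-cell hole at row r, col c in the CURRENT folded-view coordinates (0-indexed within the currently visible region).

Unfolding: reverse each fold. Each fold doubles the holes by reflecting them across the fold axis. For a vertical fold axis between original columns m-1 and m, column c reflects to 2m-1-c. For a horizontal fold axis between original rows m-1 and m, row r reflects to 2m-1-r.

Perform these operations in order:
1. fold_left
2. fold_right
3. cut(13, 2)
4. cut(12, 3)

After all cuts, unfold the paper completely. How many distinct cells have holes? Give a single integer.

Op 1 fold_left: fold axis v@8; visible region now rows[0,16) x cols[0,8) = 16x8
Op 2 fold_right: fold axis v@4; visible region now rows[0,16) x cols[4,8) = 16x4
Op 3 cut(13, 2): punch at orig (13,6); cuts so far [(13, 6)]; region rows[0,16) x cols[4,8) = 16x4
Op 4 cut(12, 3): punch at orig (12,7); cuts so far [(12, 7), (13, 6)]; region rows[0,16) x cols[4,8) = 16x4
Unfold 1 (reflect across v@4): 4 holes -> [(12, 0), (12, 7), (13, 1), (13, 6)]
Unfold 2 (reflect across v@8): 8 holes -> [(12, 0), (12, 7), (12, 8), (12, 15), (13, 1), (13, 6), (13, 9), (13, 14)]

Answer: 8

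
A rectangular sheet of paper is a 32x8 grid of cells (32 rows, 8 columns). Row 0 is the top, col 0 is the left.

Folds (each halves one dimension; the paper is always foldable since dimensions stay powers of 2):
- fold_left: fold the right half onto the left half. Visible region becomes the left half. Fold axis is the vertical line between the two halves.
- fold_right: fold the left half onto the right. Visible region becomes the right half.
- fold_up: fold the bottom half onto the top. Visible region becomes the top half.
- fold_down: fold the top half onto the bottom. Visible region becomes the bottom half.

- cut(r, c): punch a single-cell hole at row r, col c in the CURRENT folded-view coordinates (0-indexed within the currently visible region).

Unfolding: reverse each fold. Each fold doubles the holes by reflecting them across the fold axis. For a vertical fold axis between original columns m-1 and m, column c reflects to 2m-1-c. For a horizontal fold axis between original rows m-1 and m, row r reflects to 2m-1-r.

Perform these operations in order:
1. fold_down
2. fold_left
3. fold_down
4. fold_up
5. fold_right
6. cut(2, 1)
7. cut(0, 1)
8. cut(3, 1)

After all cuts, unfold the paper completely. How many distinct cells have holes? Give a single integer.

Answer: 96

Derivation:
Op 1 fold_down: fold axis h@16; visible region now rows[16,32) x cols[0,8) = 16x8
Op 2 fold_left: fold axis v@4; visible region now rows[16,32) x cols[0,4) = 16x4
Op 3 fold_down: fold axis h@24; visible region now rows[24,32) x cols[0,4) = 8x4
Op 4 fold_up: fold axis h@28; visible region now rows[24,28) x cols[0,4) = 4x4
Op 5 fold_right: fold axis v@2; visible region now rows[24,28) x cols[2,4) = 4x2
Op 6 cut(2, 1): punch at orig (26,3); cuts so far [(26, 3)]; region rows[24,28) x cols[2,4) = 4x2
Op 7 cut(0, 1): punch at orig (24,3); cuts so far [(24, 3), (26, 3)]; region rows[24,28) x cols[2,4) = 4x2
Op 8 cut(3, 1): punch at orig (27,3); cuts so far [(24, 3), (26, 3), (27, 3)]; region rows[24,28) x cols[2,4) = 4x2
Unfold 1 (reflect across v@2): 6 holes -> [(24, 0), (24, 3), (26, 0), (26, 3), (27, 0), (27, 3)]
Unfold 2 (reflect across h@28): 12 holes -> [(24, 0), (24, 3), (26, 0), (26, 3), (27, 0), (27, 3), (28, 0), (28, 3), (29, 0), (29, 3), (31, 0), (31, 3)]
Unfold 3 (reflect across h@24): 24 holes -> [(16, 0), (16, 3), (18, 0), (18, 3), (19, 0), (19, 3), (20, 0), (20, 3), (21, 0), (21, 3), (23, 0), (23, 3), (24, 0), (24, 3), (26, 0), (26, 3), (27, 0), (27, 3), (28, 0), (28, 3), (29, 0), (29, 3), (31, 0), (31, 3)]
Unfold 4 (reflect across v@4): 48 holes -> [(16, 0), (16, 3), (16, 4), (16, 7), (18, 0), (18, 3), (18, 4), (18, 7), (19, 0), (19, 3), (19, 4), (19, 7), (20, 0), (20, 3), (20, 4), (20, 7), (21, 0), (21, 3), (21, 4), (21, 7), (23, 0), (23, 3), (23, 4), (23, 7), (24, 0), (24, 3), (24, 4), (24, 7), (26, 0), (26, 3), (26, 4), (26, 7), (27, 0), (27, 3), (27, 4), (27, 7), (28, 0), (28, 3), (28, 4), (28, 7), (29, 0), (29, 3), (29, 4), (29, 7), (31, 0), (31, 3), (31, 4), (31, 7)]
Unfold 5 (reflect across h@16): 96 holes -> [(0, 0), (0, 3), (0, 4), (0, 7), (2, 0), (2, 3), (2, 4), (2, 7), (3, 0), (3, 3), (3, 4), (3, 7), (4, 0), (4, 3), (4, 4), (4, 7), (5, 0), (5, 3), (5, 4), (5, 7), (7, 0), (7, 3), (7, 4), (7, 7), (8, 0), (8, 3), (8, 4), (8, 7), (10, 0), (10, 3), (10, 4), (10, 7), (11, 0), (11, 3), (11, 4), (11, 7), (12, 0), (12, 3), (12, 4), (12, 7), (13, 0), (13, 3), (13, 4), (13, 7), (15, 0), (15, 3), (15, 4), (15, 7), (16, 0), (16, 3), (16, 4), (16, 7), (18, 0), (18, 3), (18, 4), (18, 7), (19, 0), (19, 3), (19, 4), (19, 7), (20, 0), (20, 3), (20, 4), (20, 7), (21, 0), (21, 3), (21, 4), (21, 7), (23, 0), (23, 3), (23, 4), (23, 7), (24, 0), (24, 3), (24, 4), (24, 7), (26, 0), (26, 3), (26, 4), (26, 7), (27, 0), (27, 3), (27, 4), (27, 7), (28, 0), (28, 3), (28, 4), (28, 7), (29, 0), (29, 3), (29, 4), (29, 7), (31, 0), (31, 3), (31, 4), (31, 7)]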